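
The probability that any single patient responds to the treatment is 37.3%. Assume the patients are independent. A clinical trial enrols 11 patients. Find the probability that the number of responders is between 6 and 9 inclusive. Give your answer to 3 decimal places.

X ~ Binomial(11, 0.373); P(6 ≤ X ≤ 9) = Σ C(11,k) p^k (1−p)^(11−k) over k:
  k=6: C(11,6)·0.373^6·0.627^5 = 0.12057
  k=7: C(11,7)·0.373^7·0.627^4 = 0.05123
  k=8: C(11,8)·0.373^8·0.627^3 = 0.01524
  k=9: C(11,9)·0.373^9·0.627^2 = 0.00302
Total = 0.19006

0.190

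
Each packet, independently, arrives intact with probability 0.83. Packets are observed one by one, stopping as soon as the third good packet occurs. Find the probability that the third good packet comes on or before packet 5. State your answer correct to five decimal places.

0.96255

Finishing within 5 packets ⇔ at least 3 successes in the first 5. With X ~ Binomial(5, 0.83), P(Y ≤ 5) = 1 − P(X ≤ 2).
  k=0: C(5,0)·0.83^0·0.17^5 = 0.0001420
  k=1: C(5,1)·0.83^1·0.17^4 = 0.0034661
  k=2: C(5,2)·0.83^2·0.17^3 = 0.0338457
1 − 0.0374538 = 0.9625462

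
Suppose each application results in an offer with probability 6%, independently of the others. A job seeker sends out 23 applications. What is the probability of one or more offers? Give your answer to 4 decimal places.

0.7590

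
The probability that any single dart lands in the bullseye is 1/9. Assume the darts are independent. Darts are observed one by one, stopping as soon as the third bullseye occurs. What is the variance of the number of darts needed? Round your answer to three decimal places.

Y = total darts until the third success; negative binomial with r=3, p=0.111111.
Var(Y) = r(1−p)/p² = 3·0.888889 / 0.111111² = 216.00000

216.000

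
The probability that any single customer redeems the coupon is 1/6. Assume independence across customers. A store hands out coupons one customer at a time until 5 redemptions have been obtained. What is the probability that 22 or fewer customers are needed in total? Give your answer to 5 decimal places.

Finishing within 22 customers ⇔ at least 5 successes in the first 22. With X ~ Binomial(22, 0.166667), P(Y ≤ 22) = 1 − P(X ≤ 4).
  k=0: C(22,0)·0.166667^0·0.833333^22 = 0.0181139
  k=1: C(22,1)·0.166667^1·0.833333^21 = 0.0797013
  k=2: C(22,2)·0.166667^2·0.833333^20 = 0.1673727
  k=3: C(22,3)·0.166667^3·0.833333^19 = 0.2231636
  k=4: C(22,4)·0.166667^4·0.833333^18 = 0.2120054
1 − 0.7003568 = 0.2996432

0.29964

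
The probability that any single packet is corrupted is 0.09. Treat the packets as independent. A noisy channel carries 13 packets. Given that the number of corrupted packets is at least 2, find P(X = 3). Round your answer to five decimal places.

X ~ Binomial(13, 0.09). Want P(X=3 | X≥2) = P(X=3) / P(X≥2).
P(X=3) = C(13,3)·0.09^3·0.91^10 = 0.0811909
P(X≥2) = 1 − 0.2934527 − 0.3772963 = 0.3292510
Ratio = 0.0811909 / 0.3292510 = 0.2465928

0.24659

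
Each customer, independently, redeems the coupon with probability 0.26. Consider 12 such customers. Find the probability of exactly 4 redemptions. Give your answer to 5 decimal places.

X ~ Binomial(n=12, p=0.26).
P(X=4) = C(12,4) · p^4 · (1−p)^8
= 495 · 0.0045698 · 0.089919 = 0.2034007

0.20340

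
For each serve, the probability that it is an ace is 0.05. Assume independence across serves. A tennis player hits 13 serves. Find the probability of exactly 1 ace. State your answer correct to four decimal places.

0.3512

X ~ Binomial(n=13, p=0.05).
P(X=1) = C(13,1) · p^1 · (1−p)^12
= 13 · 0.05 · 0.54036 = 0.351234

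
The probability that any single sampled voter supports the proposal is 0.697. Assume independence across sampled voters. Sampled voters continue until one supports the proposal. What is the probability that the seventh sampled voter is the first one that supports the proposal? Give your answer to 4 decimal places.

Geometric (trials to first success), p = 0.697.
P(Y = 7) = (1−p)^6 · p = 0.00077385 · 0.697 = 0.000539

0.0005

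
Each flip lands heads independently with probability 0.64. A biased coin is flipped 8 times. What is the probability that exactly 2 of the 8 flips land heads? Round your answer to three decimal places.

0.025

X ~ Binomial(n=8, p=0.64).
P(X=2) = C(8,2) · p^2 · (1−p)^6
= 28 · 0.4096 · 0.0021768 = 0.02497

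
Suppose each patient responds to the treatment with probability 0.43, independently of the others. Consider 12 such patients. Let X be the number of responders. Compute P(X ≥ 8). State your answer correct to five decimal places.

0.08686

X ~ Binomial(12, 0.43); P(X ≥ 8) = Σ C(12,k) p^k (1−p)^(12−k) over k:
  k=8: C(12,8)·0.43^8·0.57^4 = 0.0610734
  k=9: C(12,9)·0.43^9·0.57^3 = 0.0204769
  k=10: C(12,10)·0.43^10·0.57^2 = 0.0046342
  k=11: C(12,11)·0.43^11·0.57^1 = 0.0006356
  k=12: C(12,12)·0.43^12·0.57^0 = 0.0000400
Total = 0.0868601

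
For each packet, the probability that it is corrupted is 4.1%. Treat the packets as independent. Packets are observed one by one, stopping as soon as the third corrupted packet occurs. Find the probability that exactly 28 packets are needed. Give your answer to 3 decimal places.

0.008

Y = trial on which the third success occurs; negative binomial, r=3, p=0.041.
P(Y=28) = C(27,2) · p^3 · (1−p)^25
= 351 · 6.8921e-05 · 0.35113 = 0.00849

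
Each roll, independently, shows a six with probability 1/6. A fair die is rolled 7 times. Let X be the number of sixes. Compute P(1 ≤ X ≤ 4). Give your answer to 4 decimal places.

0.7189

X ~ Binomial(7, 0.166667); P(1 ≤ X ≤ 4) = Σ C(7,k) p^k (1−p)^(7−k) over k:
  k=1: C(7,1)·0.166667^1·0.833333^6 = 0.390714
  k=2: C(7,2)·0.166667^2·0.833333^5 = 0.234429
  k=3: C(7,3)·0.166667^3·0.833333^4 = 0.078143
  k=4: C(7,4)·0.166667^4·0.833333^3 = 0.015629
Total = 0.718914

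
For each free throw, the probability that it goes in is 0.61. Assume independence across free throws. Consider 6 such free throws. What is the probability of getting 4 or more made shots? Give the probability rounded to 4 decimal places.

X ~ Binomial(6, 0.61); P(X ≥ 4) = Σ C(6,k) p^k (1−p)^(6−k) over k:
  k=4: C(6,4)·0.61^4·0.39^2 = 0.315893
  k=5: C(6,5)·0.61^5·0.39^1 = 0.197636
  k=6: C(6,6)·0.61^6·0.39^0 = 0.051520
Total = 0.565049

0.5650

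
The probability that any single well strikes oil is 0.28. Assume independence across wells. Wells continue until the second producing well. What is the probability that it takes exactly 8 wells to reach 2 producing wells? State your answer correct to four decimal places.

Y = trial on which the second success occurs; negative binomial, r=2, p=0.28.
P(Y=8) = C(7,1) · p^2 · (1−p)^6
= 7 · 0.0784 · 0.13931 = 0.076456

0.0765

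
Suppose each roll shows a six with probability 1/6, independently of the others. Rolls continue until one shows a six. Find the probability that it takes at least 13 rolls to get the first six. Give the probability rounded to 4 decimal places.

0.1122

Y = number of rolls to the first success; geometric, p = 0.166667.
P(Y > 12) = P(first 12 all fail) = (1−p)^12 = 0.112157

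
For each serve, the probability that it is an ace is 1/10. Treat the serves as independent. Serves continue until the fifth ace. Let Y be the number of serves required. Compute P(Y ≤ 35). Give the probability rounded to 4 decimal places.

0.2693

Finishing within 35 serves ⇔ at least 5 successes in the first 35. With X ~ Binomial(35, 0.10), P(Y ≤ 35) = 1 − P(X ≤ 4).
  k=0: C(35,0)·0.10^0·0.90^35 = 0.025032
  k=1: C(35,1)·0.10^1·0.90^34 = 0.097345
  k=2: C(35,2)·0.10^2·0.90^33 = 0.183874
  k=3: C(35,3)·0.10^3·0.90^32 = 0.224735
  k=4: C(35,4)·0.10^4·0.90^31 = 0.199764
1 − 0.730749 = 0.269251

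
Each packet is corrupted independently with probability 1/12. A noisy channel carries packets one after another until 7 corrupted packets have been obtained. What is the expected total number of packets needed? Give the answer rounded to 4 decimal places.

84.0000

Y = total packets until the seventh success; negative binomial with r=7, p=0.083333.
E[Y] = r / p = 7 / 0.083333 = 84.000000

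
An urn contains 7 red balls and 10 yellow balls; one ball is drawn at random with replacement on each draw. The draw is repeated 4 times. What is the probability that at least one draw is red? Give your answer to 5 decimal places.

P(at least one) = 1 − P(none) = 1 − (1 − 0.411765)^4
= 1 − 0.1197304 = 0.8802696

0.88027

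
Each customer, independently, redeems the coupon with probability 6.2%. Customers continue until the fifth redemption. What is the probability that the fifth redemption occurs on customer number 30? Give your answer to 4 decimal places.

Y = trial on which the fifth success occurs; negative binomial, r=5, p=0.062.
P(Y=30) = C(29,4) · p^5 · (1−p)^25
= 23751 · 9.1613e-07 · 0.20187 = 0.004392

0.0044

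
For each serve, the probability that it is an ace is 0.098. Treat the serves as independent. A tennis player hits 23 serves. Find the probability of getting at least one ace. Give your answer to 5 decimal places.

0.90673

P(at least one) = 1 − P(none) = 1 − (1 − 0.098)^23
= 1 − 0.0932718 = 0.9067282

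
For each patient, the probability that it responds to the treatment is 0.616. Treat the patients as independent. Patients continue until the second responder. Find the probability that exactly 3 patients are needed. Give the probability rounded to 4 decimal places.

Y = trial on which the second success occurs; negative binomial, r=2, p=0.616.
P(Y=3) = C(2,1) · p^2 · (1−p)^1
= 2 · 0.37946 · 0.384 = 0.291422

0.2914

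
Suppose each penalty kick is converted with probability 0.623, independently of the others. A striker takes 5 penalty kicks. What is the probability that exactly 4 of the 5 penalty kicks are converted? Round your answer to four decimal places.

X ~ Binomial(n=5, p=0.623).
P(X=4) = C(5,4) · p^4 · (1−p)^1
= 5 · 0.15064 · 0.377 = 0.283964

0.2840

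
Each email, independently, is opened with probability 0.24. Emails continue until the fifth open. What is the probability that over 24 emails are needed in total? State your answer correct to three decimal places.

Needing more than 24 emails ⇔ fewer than 5 successes in the first 24. With X ~ Binomial(24, 0.24), P(Y > 24) = P(X ≤ 4).
  k=0: C(24,0)·0.24^0·0.76^24 = 0.00138
  k=1: C(24,1)·0.24^1·0.76^23 = 0.01045
  k=2: C(24,2)·0.24^2·0.76^22 = 0.03795
  k=3: C(24,3)·0.24^3·0.76^21 = 0.08789
  k=4: C(24,4)·0.24^4·0.76^20 = 0.14571
P(X ≤ 4) = 0.28338

0.283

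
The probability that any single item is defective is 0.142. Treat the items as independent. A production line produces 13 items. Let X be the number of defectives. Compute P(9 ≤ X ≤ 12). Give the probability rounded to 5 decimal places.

X ~ Binomial(13, 0.142); P(9 ≤ X ≤ 12) = Σ C(13,k) p^k (1−p)^(13−k) over k:
  k=9: C(13,9)·0.142^9·0.858^4 = 0.0000091
  k=10: C(13,10)·0.142^10·0.858^3 = 0.0000006
  k=11: C(13,11)·0.142^11·0.858^2 = 0.0000000
  k=12: C(13,12)·0.142^12·0.858^1 = 0.0000000
Total = 0.0000097

0.00001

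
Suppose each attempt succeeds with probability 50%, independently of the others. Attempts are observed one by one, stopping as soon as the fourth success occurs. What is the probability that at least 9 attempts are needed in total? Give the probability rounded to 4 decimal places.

Needing more than 8 attempts ⇔ fewer than 4 successes in the first 8. With X ~ Binomial(8, 0.50), P(Y > 8) = P(X ≤ 3).
  k=0: C(8,0)·0.50^0·0.50^8 = 0.003906
  k=1: C(8,1)·0.50^1·0.50^7 = 0.031250
  k=2: C(8,2)·0.50^2·0.50^6 = 0.109375
  k=3: C(8,3)·0.50^3·0.50^5 = 0.218750
P(X ≤ 3) = 0.363281

0.3633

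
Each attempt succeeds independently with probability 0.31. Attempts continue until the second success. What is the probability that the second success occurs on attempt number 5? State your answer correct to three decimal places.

0.126

Y = trial on which the second success occurs; negative binomial, r=2, p=0.31.
P(Y=5) = C(4,1) · p^2 · (1−p)^3
= 4 · 0.0961 · 0.32851 = 0.12628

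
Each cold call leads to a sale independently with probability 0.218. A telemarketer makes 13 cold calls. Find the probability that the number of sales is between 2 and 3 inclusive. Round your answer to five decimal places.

0.50130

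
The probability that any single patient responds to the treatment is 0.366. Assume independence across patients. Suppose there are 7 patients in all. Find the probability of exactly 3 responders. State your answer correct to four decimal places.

0.2772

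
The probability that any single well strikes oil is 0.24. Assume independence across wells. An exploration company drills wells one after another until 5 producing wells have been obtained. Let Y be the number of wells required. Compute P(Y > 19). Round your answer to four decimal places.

0.5064

Needing more than 19 wells ⇔ fewer than 5 successes in the first 19. With X ~ Binomial(19, 0.24), P(Y > 19) = P(X ≤ 4).
  k=0: C(19,0)·0.24^0·0.76^19 = 0.005438
  k=1: C(19,1)·0.24^1·0.76^18 = 0.032629
  k=2: C(19,2)·0.24^2·0.76^17 = 0.092736
  k=3: C(19,3)·0.24^3·0.76^16 = 0.165949
  k=4: C(19,4)·0.24^4·0.76^15 = 0.209620
P(X ≤ 4) = 0.506373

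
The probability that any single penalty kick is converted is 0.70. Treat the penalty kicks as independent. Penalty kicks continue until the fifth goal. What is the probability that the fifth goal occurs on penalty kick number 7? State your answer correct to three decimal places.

0.227

Y = trial on which the fifth success occurs; negative binomial, r=5, p=0.70.
P(Y=7) = C(6,4) · p^5 · (1−p)^2
= 15 · 0.16807 · 0.09 = 0.22689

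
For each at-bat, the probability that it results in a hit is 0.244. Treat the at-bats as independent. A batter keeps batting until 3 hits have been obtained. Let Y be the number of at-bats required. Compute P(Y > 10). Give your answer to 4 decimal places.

0.5437

Needing more than 10 at-bats ⇔ fewer than 3 successes in the first 10. With X ~ Binomial(10, 0.244), P(Y > 10) = P(X ≤ 2).
  k=0: C(10,0)·0.244^0·0.756^10 = 0.060984
  k=1: C(10,1)·0.244^1·0.756^9 = 0.196828
  k=2: C(10,2)·0.244^2·0.756^8 = 0.285869
P(X ≤ 2) = 0.543681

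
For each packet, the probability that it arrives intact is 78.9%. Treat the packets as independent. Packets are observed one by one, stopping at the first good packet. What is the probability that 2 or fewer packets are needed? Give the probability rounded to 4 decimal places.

0.9555

Y = number of packets to the first success; geometric, p = 0.789.
P(Y ≤ 2) = 1 − (1−p)^2 = 1 − 0.044521 = 0.955479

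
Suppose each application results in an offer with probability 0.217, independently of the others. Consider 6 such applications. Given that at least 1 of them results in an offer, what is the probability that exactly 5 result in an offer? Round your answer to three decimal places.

0.003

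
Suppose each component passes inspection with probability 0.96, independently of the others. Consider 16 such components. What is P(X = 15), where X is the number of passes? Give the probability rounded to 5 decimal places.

0.34694

X ~ Binomial(n=16, p=0.96).
P(X=15) = C(16,15) · p^15 · (1−p)^1
= 16 · 0.54209 · 0.04 = 0.3469353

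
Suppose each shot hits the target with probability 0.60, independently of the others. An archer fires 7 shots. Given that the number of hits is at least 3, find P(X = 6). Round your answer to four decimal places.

X ~ Binomial(7, 0.60). Want P(X=6 | X≥3) = P(X=6) / P(X≥3).
P(X=6) = C(7,6)·0.60^6·0.40^1 = 0.130637
P(X≥3) = 1 − 0.001638 − 0.017203 − 0.077414 = 0.903744
Ratio = 0.130637 / 0.903744 = 0.144551

0.1446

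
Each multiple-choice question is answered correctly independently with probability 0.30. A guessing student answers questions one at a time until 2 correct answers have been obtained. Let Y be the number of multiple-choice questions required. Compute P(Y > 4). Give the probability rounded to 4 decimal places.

Needing more than 4 multiple-choice questions ⇔ fewer than 2 successes in the first 4. With X ~ Binomial(4, 0.30), P(Y > 4) = P(X ≤ 1).
  k=0: C(4,0)·0.30^0·0.70^4 = 0.240100
  k=1: C(4,1)·0.30^1·0.70^3 = 0.411600
P(X ≤ 1) = 0.651700

0.6517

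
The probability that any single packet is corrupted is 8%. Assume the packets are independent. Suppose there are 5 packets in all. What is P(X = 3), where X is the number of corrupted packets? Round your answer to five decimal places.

0.00433

X ~ Binomial(n=5, p=0.08).
P(X=3) = C(5,3) · p^3 · (1−p)^2
= 10 · 0.000512 · 0.8464 = 0.0043336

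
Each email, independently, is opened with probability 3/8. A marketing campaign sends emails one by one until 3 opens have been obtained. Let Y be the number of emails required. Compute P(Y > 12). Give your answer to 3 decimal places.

0.114

Needing more than 12 emails ⇔ fewer than 3 successes in the first 12. With X ~ Binomial(12, 0.375), P(Y > 12) = P(X ≤ 2).
  k=0: C(12,0)·0.375^0·0.625^12 = 0.00355
  k=1: C(12,1)·0.375^1·0.625^11 = 0.02558
  k=2: C(12,2)·0.375^2·0.625^10 = 0.08441
P(X ≤ 2) = 0.11354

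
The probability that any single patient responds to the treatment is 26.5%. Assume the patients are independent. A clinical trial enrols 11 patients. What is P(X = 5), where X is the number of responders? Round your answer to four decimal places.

0.0952

X ~ Binomial(n=11, p=0.265).
P(X=5) = C(11,5) · p^5 · (1−p)^6
= 462 · 0.0013069 · 0.15766 = 0.095191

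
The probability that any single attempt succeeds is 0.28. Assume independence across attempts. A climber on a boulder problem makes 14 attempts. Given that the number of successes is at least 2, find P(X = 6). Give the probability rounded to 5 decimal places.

X ~ Binomial(14, 0.28). Want P(X=6 | X≥2) = P(X=6) / P(X≥2).
P(X=6) = C(14,6)·0.28^6·0.72^8 = 0.1045114
P(X≥2) = 1 − 0.0100613 − 0.0547783 = 0.9351604
Ratio = 0.1045114 / 0.9351604 = 0.1117577

0.11176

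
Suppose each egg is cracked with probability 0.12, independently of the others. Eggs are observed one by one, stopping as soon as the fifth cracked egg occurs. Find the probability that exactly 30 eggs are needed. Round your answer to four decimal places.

0.0242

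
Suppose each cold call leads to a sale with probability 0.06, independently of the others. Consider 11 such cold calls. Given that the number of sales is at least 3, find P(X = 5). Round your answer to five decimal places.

X ~ Binomial(11, 0.06). Want P(X=5 | X≥3) = P(X=5) / P(X≥3).
P(X=5) = C(11,5)·0.06^5·0.94^6 = 0.0002478
P(X≥3) = 1 − 0.5062982 − 0.3554860 − 0.1134530 = 0.0247628
Ratio = 0.0002478 / 0.0247628 = 0.0100084

0.01001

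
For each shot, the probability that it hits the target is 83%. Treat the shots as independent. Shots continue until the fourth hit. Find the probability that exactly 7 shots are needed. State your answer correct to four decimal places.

Y = trial on which the fourth success occurs; negative binomial, r=4, p=0.83.
P(Y=7) = C(6,3) · p^4 · (1−p)^3
= 20 · 0.47458 · 0.004913 = 0.046633

0.0466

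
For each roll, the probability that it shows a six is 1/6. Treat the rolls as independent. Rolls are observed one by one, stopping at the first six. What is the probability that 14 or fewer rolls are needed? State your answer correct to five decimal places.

0.92211

Y = number of rolls to the first success; geometric, p = 0.166667.
P(Y ≤ 14) = 1 − (1−p)^14 = 1 − 0.0778866 = 0.9221134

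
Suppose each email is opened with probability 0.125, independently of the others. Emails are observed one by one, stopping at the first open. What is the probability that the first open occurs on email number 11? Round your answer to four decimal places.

0.0329

Geometric (trials to first success), p = 0.125.
P(Y = 11) = (1−p)^10 · p = 0.26308 · 0.125 = 0.032884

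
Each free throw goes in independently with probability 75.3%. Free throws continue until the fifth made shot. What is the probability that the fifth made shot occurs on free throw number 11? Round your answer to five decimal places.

Y = trial on which the fifth success occurs; negative binomial, r=5, p=0.753.
P(Y=11) = C(10,4) · p^5 · (1−p)^6
= 210 · 0.24209 · 0.00022708 = 0.0115445

0.01154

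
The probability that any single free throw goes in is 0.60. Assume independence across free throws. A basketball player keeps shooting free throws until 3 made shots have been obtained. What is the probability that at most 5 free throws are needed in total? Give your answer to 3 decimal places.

0.683

Finishing within 5 free throws ⇔ at least 3 successes in the first 5. With X ~ Binomial(5, 0.60), P(Y ≤ 5) = 1 − P(X ≤ 2).
  k=0: C(5,0)·0.60^0·0.40^5 = 0.01024
  k=1: C(5,1)·0.60^1·0.40^4 = 0.07680
  k=2: C(5,2)·0.60^2·0.40^3 = 0.23040
1 − 0.31744 = 0.68256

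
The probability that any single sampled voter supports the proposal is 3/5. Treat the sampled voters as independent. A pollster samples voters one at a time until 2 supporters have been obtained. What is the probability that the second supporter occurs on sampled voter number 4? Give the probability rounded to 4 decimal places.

Y = trial on which the second success occurs; negative binomial, r=2, p=0.60.
P(Y=4) = C(3,1) · p^2 · (1−p)^2
= 3 · 0.36 · 0.16 = 0.172800

0.1728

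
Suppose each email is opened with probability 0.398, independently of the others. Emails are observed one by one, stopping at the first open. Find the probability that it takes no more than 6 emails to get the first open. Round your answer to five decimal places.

0.95240

Y = number of emails to the first success; geometric, p = 0.398.
P(Y ≤ 6) = 1 − (1−p)^6 = 1 − 0.0475969 = 0.9524031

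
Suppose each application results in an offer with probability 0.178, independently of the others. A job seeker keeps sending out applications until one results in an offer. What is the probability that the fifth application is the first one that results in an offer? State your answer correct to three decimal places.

0.081

Geometric (trials to first success), p = 0.178.
P(Y = 5) = (1−p)^4 · p = 0.45655 · 0.178 = 0.08127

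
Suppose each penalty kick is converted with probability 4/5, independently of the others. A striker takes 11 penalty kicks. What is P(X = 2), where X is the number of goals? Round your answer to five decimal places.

0.00002

X ~ Binomial(n=11, p=0.80).
P(X=2) = C(11,2) · p^2 · (1−p)^9
= 55 · 0.64 · 5.12e-07 = 0.0000180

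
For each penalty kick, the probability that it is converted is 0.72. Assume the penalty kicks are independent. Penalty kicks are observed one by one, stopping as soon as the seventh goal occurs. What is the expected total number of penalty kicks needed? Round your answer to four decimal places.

Y = total penalty kicks until the seventh success; negative binomial with r=7, p=0.72.
E[Y] = r / p = 7 / 0.72 = 9.722222

9.7222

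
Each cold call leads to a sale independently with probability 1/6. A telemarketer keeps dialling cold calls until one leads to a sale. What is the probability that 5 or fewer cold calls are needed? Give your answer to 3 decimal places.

0.598

Y = number of cold calls to the first success; geometric, p = 0.166667.
P(Y ≤ 5) = 1 − (1−p)^5 = 1 − 0.40188 = 0.59812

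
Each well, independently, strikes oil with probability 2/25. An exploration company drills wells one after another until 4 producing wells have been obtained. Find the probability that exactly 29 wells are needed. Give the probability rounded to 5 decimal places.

0.01669

Y = trial on which the fourth success occurs; negative binomial, r=4, p=0.08.
P(Y=29) = C(28,3) · p^4 · (1−p)^25
= 3276 · 4.096e-05 · 0.12436 = 0.0166878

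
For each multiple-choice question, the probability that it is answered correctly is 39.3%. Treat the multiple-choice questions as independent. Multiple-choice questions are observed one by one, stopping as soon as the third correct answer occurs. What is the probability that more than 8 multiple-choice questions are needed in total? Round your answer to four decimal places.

0.3302

Needing more than 8 multiple-choice questions ⇔ fewer than 3 successes in the first 8. With X ~ Binomial(8, 0.393), P(Y > 8) = P(X ≤ 2).
  k=0: C(8,0)·0.393^0·0.607^8 = 0.018429
  k=1: C(8,1)·0.393^1·0.607^7 = 0.095456
  k=2: C(8,2)·0.393^2·0.607^6 = 0.216309
P(X ≤ 2) = 0.330195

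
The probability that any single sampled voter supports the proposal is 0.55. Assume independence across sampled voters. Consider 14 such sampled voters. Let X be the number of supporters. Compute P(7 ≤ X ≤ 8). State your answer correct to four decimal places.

X ~ Binomial(14, 0.55); P(7 ≤ X ≤ 8) = Σ C(14,k) p^k (1−p)^(14−k) over k:
  k=7: C(14,7)·0.55^7·0.45^7 = 0.195242
  k=8: C(14,8)·0.55^8·0.45^6 = 0.208801
Total = 0.404043

0.4040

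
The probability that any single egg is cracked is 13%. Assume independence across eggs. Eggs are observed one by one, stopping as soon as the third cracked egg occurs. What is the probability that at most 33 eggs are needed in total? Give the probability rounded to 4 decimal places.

0.8211

Finishing within 33 eggs ⇔ at least 3 successes in the first 33. With X ~ Binomial(33, 0.13), P(Y ≤ 33) = 1 − P(X ≤ 2).
  k=0: C(33,0)·0.13^0·0.87^33 = 0.010096
  k=1: C(33,1)·0.13^1·0.87^32 = 0.049782
  k=2: C(33,2)·0.13^2·0.87^31 = 0.119019
1 − 0.178897 = 0.821103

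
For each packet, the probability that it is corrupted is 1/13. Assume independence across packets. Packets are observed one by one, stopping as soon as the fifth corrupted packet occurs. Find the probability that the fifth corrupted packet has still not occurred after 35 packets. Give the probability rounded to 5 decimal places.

0.87201

Needing more than 35 packets ⇔ fewer than 5 successes in the first 35. With X ~ Binomial(35, 0.076923), P(Y > 35) = P(X ≤ 4).
  k=0: C(35,0)·0.076923^0·0.923077^35 = 0.0607192
  k=1: C(35,1)·0.076923^1·0.923077^34 = 0.1770978
  k=2: C(35,2)·0.076923^2·0.923077^33 = 0.2508885
  k=3: C(35,3)·0.076923^3·0.923077^32 = 0.2299811
  k=4: C(35,4)·0.076923^4·0.923077^31 = 0.1533207
P(X ≤ 4) = 0.8720074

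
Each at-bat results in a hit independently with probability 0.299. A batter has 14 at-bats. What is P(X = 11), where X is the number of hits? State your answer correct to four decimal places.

0.0002

X ~ Binomial(n=14, p=0.299).
P(X=11) = C(14,11) · p^11 · (1−p)^3
= 364 · 1.7076e-06 · 0.34447 = 0.000214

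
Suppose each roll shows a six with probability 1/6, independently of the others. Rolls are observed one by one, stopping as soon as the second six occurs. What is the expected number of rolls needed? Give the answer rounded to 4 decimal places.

12.0000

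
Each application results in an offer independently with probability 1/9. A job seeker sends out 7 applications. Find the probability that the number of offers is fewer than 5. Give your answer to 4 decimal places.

0.9997

X ~ Binomial(7, 0.111111); P(X ≤ 4) = Σ C(7,k) p^k (1−p)^(7−k) over k:
  k=0: C(7,0)·0.111111^0·0.888889^7 = 0.438462
  k=1: C(7,1)·0.111111^1·0.888889^6 = 0.383655
  k=2: C(7,2)·0.111111^2·0.888889^5 = 0.143870
  k=3: C(7,3)·0.111111^3·0.888889^4 = 0.029973
  k=4: C(7,4)·0.111111^4·0.888889^3 = 0.003747
Total = 0.999707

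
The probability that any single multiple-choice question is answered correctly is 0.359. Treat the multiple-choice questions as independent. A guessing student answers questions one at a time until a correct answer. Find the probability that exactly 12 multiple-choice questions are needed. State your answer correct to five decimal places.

0.00269

Geometric (trials to first success), p = 0.359.
P(Y = 12) = (1−p)^11 · p = 0.0075065 · 0.359 = 0.0026948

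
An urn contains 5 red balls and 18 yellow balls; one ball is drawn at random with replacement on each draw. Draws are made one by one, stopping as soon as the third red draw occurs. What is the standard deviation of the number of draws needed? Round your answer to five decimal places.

Y = total draws until the third success; negative binomial with r=3, p=0.217391.
SD(Y) = √[r(1−p)/p²] = √(49.6800000) = 7.0484041

7.04840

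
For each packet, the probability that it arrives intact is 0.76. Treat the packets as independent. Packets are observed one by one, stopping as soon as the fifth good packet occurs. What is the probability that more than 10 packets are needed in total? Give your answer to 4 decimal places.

Needing more than 10 packets ⇔ fewer than 5 successes in the first 10. With X ~ Binomial(10, 0.76), P(Y > 10) = P(X ≤ 4).
  k=0: C(10,0)·0.76^0·0.24^10 = 0.000001
  k=1: C(10,1)·0.76^1·0.24^9 = 0.000020
  k=2: C(10,2)·0.76^2·0.24^8 = 0.000286
  k=3: C(10,3)·0.76^3·0.24^7 = 0.002416
  k=4: C(10,4)·0.76^4·0.24^6 = 0.013389
P(X ≤ 4) = 0.016112

0.0161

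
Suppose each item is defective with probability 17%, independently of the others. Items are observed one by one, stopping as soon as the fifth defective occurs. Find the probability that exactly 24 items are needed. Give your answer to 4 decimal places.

Y = trial on which the fifth success occurs; negative binomial, r=5, p=0.17.
P(Y=24) = C(23,4) · p^5 · (1−p)^19
= 8855 · 0.00014199 · 0.029006 = 0.036468

0.0365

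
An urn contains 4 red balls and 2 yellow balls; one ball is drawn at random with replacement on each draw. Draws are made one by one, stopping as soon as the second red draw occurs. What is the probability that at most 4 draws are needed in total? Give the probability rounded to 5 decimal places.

Finishing within 4 draws ⇔ at least 2 successes in the first 4. With X ~ Binomial(4, 0.666667), P(Y ≤ 4) = 1 − P(X ≤ 1).
  k=0: C(4,0)·0.666667^0·0.333333^4 = 0.0123457
  k=1: C(4,1)·0.666667^1·0.333333^3 = 0.0987654
1 − 0.1111111 = 0.8888889

0.88889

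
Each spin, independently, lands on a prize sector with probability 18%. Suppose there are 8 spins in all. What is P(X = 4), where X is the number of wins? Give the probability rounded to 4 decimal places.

0.0332

X ~ Binomial(n=8, p=0.18).
P(X=4) = C(8,4) · p^4 · (1−p)^4
= 70 · 0.0010498 · 0.45212 = 0.033223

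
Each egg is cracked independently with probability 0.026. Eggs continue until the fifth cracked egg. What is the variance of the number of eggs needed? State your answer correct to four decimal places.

7204.1420

Y = total eggs until the fifth success; negative binomial with r=5, p=0.026.
Var(Y) = r(1−p)/p² = 5·0.974 / 0.026² = 7204.142012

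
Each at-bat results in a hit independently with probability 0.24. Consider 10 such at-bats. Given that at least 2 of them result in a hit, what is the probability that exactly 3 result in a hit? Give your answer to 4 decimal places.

0.3316

X ~ Binomial(10, 0.24). Want P(X=3 | X≥2) = P(X=3) / P(X≥2).
P(X=3) = C(10,3)·0.24^3·0.76^7 = 0.242946
P(X≥2) = 1 − 0.064289 − 0.203018 = 0.732694
Ratio = 0.242946 / 0.732694 = 0.331580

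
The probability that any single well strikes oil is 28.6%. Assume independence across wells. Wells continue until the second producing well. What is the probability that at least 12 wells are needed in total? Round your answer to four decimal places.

0.1329

Needing more than 11 wells ⇔ fewer than 2 successes in the first 11. With X ~ Binomial(11, 0.286), P(Y > 11) = P(X ≤ 1).
  k=0: C(11,0)·0.286^0·0.714^11 = 0.024586
  k=1: C(11,1)·0.286^1·0.714^10 = 0.108328
P(X ≤ 1) = 0.132914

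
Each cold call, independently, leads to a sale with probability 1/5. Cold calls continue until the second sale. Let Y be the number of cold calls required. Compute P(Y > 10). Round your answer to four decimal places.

Needing more than 10 cold calls ⇔ fewer than 2 successes in the first 10. With X ~ Binomial(10, 0.20), P(Y > 10) = P(X ≤ 1).
  k=0: C(10,0)·0.20^0·0.80^10 = 0.107374
  k=1: C(10,1)·0.20^1·0.80^9 = 0.268435
P(X ≤ 1) = 0.375810

0.3758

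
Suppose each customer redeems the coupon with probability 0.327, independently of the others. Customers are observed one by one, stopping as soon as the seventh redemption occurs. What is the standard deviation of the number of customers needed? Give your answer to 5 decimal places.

Y = total customers until the seventh success; negative binomial with r=7, p=0.327.
SD(Y) = √[r(1−p)/p²] = √(44.0572716) = 6.6375652

6.63757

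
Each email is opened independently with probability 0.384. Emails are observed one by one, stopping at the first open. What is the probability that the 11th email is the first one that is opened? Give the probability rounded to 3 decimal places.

0.003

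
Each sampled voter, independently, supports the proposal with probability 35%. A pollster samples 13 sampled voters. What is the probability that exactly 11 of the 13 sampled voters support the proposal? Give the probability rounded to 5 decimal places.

0.00032

X ~ Binomial(n=13, p=0.35).
P(X=11) = C(13,11) · p^11 · (1−p)^2
= 78 · 9.6549e-06 · 0.4225 = 0.0003182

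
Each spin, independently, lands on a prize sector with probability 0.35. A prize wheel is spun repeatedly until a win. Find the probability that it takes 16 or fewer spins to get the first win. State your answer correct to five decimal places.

0.99898

Y = number of spins to the first success; geometric, p = 0.35.
P(Y ≤ 16) = 1 − (1−p)^16 = 1 − 0.0010153 = 0.9989847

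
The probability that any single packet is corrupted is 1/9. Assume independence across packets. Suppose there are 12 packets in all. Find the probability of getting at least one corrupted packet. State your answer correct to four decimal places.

P(at least one) = 1 − P(none) = 1 − (1 − 0.111111)^12
= 1 − 0.243315 = 0.756685

0.7567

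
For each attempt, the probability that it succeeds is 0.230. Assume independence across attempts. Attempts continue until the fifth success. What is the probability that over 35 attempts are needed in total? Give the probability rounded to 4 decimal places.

Needing more than 35 attempts ⇔ fewer than 5 successes in the first 35. With X ~ Binomial(35, 0.23), P(Y > 35) = P(X ≤ 4).
  k=0: C(35,0)·0.23^0·0.77^35 = 0.000106
  k=1: C(35,1)·0.23^1·0.77^34 = 0.001113
  k=2: C(35,2)·0.23^2·0.77^33 = 0.005652
  k=3: C(35,3)·0.23^3·0.77^32 = 0.018569
  k=4: C(35,4)·0.23^4·0.77^31 = 0.044373
P(X ≤ 4) = 0.069814

0.0698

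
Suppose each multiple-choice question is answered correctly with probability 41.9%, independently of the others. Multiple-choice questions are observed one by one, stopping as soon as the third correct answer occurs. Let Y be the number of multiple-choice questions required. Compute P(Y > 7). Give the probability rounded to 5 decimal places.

0.37924

Needing more than 7 multiple-choice questions ⇔ fewer than 3 successes in the first 7. With X ~ Binomial(7, 0.419), P(Y > 7) = P(X ≤ 2).
  k=0: C(7,0)·0.419^0·0.581^7 = 0.0223477
  k=1: C(7,1)·0.419^1·0.581^6 = 0.1128155
  k=2: C(7,2)·0.419^2·0.581^5 = 0.2440776
P(X ≤ 2) = 0.3792409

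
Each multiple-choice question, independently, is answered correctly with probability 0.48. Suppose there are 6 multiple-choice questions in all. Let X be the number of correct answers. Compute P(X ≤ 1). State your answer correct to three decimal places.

0.129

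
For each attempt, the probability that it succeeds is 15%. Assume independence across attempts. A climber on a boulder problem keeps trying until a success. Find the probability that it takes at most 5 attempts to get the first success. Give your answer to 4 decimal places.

0.5563

Y = number of attempts to the first success; geometric, p = 0.15.
P(Y ≤ 5) = 1 − (1−p)^5 = 1 − 0.443705 = 0.556295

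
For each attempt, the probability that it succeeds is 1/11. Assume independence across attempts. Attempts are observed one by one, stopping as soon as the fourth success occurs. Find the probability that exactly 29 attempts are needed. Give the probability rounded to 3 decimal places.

0.021

Y = trial on which the fourth success occurs; negative binomial, r=4, p=0.090909.
P(Y=29) = C(28,3) · p^4 · (1−p)^25
= 3276 · 6.8301e-05 · 0.092296 = 0.02065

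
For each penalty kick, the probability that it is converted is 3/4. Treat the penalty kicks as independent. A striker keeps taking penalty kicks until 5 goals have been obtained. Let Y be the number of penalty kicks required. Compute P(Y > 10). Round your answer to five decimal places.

0.01973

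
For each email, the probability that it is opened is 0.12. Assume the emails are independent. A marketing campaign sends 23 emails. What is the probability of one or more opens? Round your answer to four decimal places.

0.9471

P(at least one) = 1 − P(none) = 1 − (1 − 0.12)^23
= 1 − 0.052857 = 0.947143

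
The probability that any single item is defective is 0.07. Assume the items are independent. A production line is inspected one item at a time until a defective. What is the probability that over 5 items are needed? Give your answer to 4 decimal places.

0.6957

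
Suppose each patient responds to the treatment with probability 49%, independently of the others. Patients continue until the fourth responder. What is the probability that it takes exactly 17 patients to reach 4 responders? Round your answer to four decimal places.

Y = trial on which the fourth success occurs; negative binomial, r=4, p=0.49.
P(Y=17) = C(16,3) · p^4 · (1−p)^13
= 560 · 0.057648 · 0.00015791 = 0.005098

0.0051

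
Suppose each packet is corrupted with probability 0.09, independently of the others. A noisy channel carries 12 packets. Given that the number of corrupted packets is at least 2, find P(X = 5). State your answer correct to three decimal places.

0.008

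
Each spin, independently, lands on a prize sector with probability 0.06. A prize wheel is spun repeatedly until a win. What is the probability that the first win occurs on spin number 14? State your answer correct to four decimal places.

Geometric (trials to first success), p = 0.06.
P(Y = 14) = (1−p)^13 · p = 0.44737 · 0.06 = 0.026842

0.0268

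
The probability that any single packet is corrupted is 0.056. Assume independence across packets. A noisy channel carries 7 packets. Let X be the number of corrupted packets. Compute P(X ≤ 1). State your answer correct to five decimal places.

0.94545

X ~ Binomial(7, 0.056); P(X ≤ 1) = Σ C(7,k) p^k (1−p)^(7−k) over k:
  k=0: C(7,0)·0.056^0·0.944^7 = 0.6680423
  k=1: C(7,1)·0.056^1·0.944^6 = 0.2774074
Total = 0.9454497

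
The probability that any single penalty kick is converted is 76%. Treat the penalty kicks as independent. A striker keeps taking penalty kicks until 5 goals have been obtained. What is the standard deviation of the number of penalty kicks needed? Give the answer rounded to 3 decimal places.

Y = total penalty kicks until the fifth success; negative binomial with r=5, p=0.76.
SD(Y) = √[r(1−p)/p²] = √(2.07756) = 1.44138

1.441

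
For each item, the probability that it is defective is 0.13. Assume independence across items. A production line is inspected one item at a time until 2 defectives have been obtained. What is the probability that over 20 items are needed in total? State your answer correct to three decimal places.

0.246

Needing more than 20 items ⇔ fewer than 2 successes in the first 20. With X ~ Binomial(20, 0.13), P(Y > 20) = P(X ≤ 1).
  k=0: C(20,0)·0.13^0·0.87^20 = 0.06171
  k=1: C(20,1)·0.13^1·0.87^19 = 0.18443
P(X ≤ 1) = 0.24615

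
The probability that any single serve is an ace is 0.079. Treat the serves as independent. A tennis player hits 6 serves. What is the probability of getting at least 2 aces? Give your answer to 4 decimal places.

X ~ Binomial(6, 0.079); P(X ≥ 2) = Σ C(6,k) p^k (1−p)^(6−k) over k:
  k=2: C(6,2)·0.079^2·0.921^4 = 0.067357
  k=3: C(6,3)·0.079^3·0.921^3 = 0.007704
  k=4: C(6,4)·0.079^4·0.921^2 = 0.000496
  k=5: C(6,5)·0.079^5·0.921^1 = 0.000017
  k=6: C(6,6)·0.079^6·0.921^0 = 0.000000
Total = 0.075574

0.0756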